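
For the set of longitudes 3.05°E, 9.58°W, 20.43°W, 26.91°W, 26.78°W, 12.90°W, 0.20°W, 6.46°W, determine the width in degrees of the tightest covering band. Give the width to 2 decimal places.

29.96°

Sort the longitudes: -26.91°, -26.78°, -20.43°, -12.90°, -9.58°, -6.46°, -0.20°, +3.05°.
Eastward gaps between consecutive values (wrapping around): 0.13°, 6.35°, 7.53°, 3.32°, 3.12°, 6.26°, 3.25°, 330.04°.
Largest gap = 330.04° ⇒ minimal covering band is its complement: 360° − 330.04° = 29.96°.
Band runs from -26.91° eastward to +3.05°.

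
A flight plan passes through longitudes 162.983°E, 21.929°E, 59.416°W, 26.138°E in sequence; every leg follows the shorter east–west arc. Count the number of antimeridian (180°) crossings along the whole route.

Leg 1: +162.983° → +21.929°, shortest Δλ = -141.054° (west) — does not cross 180°.
Leg 2: +21.929° → -59.416°, shortest Δλ = -81.345° (west) — does not cross 180°.
Leg 3: -59.416° → +26.138°, shortest Δλ = 85.554° (east) — does not cross 180°.
Total crossings: 0.

0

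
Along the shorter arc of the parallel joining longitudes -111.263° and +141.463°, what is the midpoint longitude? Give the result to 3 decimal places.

Signed shortest Δλ from -111.263° to +141.463° is -107.274°.
Midpoint longitude = -111.263° + (-107.274°)/2 = -111.263° − 53.637° = -164.900°.
(The naïve average (-111.263 + +141.463)/2 = 15.1° is on the wrong side of the globe.)

-164.900°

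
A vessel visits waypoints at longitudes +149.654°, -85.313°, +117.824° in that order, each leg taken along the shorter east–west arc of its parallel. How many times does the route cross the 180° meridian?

2

Leg 1: +149.654° → -85.313°, shortest Δλ = 125.033° (east) — crosses 180°.
Leg 2: -85.313° → +117.824°, shortest Δλ = -156.863° (west) — crosses 180°.
Total crossings: 2.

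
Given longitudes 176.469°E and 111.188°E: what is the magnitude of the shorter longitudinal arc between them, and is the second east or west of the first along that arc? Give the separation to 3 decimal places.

Raw difference: 111.188 − 176.469 = -65.281°.
Normalise into (−180°, 180°]: -65.281° stays -65.281°.
Negative ⇒ the second point lies to the west; separation 65.281°.

65.281° west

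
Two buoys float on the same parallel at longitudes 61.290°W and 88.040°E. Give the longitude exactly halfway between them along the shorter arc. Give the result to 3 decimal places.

13.375°E

Signed shortest Δλ from -61.290° to +88.040° is +149.330°.
Midpoint longitude = -61.290° + (+149.330°)/2 = -61.290° + 74.665° = +13.375°.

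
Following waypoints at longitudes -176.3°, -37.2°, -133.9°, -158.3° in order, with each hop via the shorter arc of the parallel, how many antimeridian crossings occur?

0

Leg 1: -176.3° → -37.2°, shortest Δλ = 139.1° (east) — does not cross 180°.
Leg 2: -37.2° → -133.9°, shortest Δλ = -96.7° (west) — does not cross 180°.
Leg 3: -133.9° → -158.3°, shortest Δλ = -24.4° (west) — does not cross 180°.
Total crossings: 0.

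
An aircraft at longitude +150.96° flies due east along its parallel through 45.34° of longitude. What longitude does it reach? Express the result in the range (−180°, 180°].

-163.70°

Start at +150.96°; shift +45.34° → +196.30°.
+196.30° lies outside (−180°, 180°]; subtract 360° → -163.70°.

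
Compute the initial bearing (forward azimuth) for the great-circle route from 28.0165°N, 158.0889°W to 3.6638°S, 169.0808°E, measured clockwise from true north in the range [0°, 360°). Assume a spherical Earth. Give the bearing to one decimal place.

230.2°

Δλ = 169.0808 − -158.0889 = 327.1697°; wrapped into (−180°, 180°]: -32.8303°.
θ = atan2( sin Δλ · cos φ₂ , cos φ₁ · sin φ₂ − sin φ₁ · cos φ₂ · cos Δλ )
  = atan2(-0.54104, -0.45031) = -129.770° → normalised to [0°, 360°): 230.230°.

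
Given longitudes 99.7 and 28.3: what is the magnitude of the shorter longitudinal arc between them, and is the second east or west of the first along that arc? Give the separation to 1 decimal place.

Raw difference: 28.3 − 99.7 = -71.4°.
Normalise into (−180°, 180°]: -71.4° stays -71.4°.
Negative ⇒ the second point lies to the west; separation 71.4°.

71.4° west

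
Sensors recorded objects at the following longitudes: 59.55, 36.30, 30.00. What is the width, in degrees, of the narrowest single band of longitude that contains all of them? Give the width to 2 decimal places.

29.55°

Sort the longitudes: +30.00°, +36.30°, +59.55°.
Eastward gaps between consecutive values (wrapping around): 6.30°, 23.25°, 330.45°.
Largest gap = 330.45° ⇒ minimal covering band is its complement: 360° − 330.45° = 29.55°.
Band runs from +30.00° eastward to +59.55°.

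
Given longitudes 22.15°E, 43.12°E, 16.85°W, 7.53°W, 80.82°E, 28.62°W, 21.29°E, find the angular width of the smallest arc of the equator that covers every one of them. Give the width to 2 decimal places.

109.44°

Sort the longitudes: -28.62°, -16.85°, -7.53°, +21.29°, +22.15°, +43.12°, +80.82°.
Eastward gaps between consecutive values (wrapping around): 11.77°, 9.32°, 28.82°, 0.86°, 20.97°, 37.70°, 250.56°.
Largest gap = 250.56° ⇒ minimal covering band is its complement: 360° − 250.56° = 109.44°.
Band runs from -28.62° eastward to +80.82°.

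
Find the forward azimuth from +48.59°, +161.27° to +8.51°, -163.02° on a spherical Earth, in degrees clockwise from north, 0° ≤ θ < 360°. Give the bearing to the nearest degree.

Δλ = -163.02 − 161.27 = -324.29°; wrapped into (−180°, 180°]: 35.71°.
θ = atan2( sin Δλ · cos φ₂ , cos φ₁ · sin φ₂ − sin φ₁ · cos φ₂ · cos Δλ )
  = atan2(0.57726, -0.50440) = 131.146° → normalised to [0°, 360°): 131.146°.

131°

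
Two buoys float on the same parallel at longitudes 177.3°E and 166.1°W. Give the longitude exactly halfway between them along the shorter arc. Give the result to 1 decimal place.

Signed shortest Δλ from +177.3° to -166.1° is +16.6°.
Midpoint longitude = +177.3° + (+16.6°)/2 = +177.3° + 8.3° = +185.6°.
Normalise into (−180°, 180°]: -174.4°.
(The naïve average (+177.3 + -166.1)/2 = 5.6° is on the wrong side of the globe.)

174.4°W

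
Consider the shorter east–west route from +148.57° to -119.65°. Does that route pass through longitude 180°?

Naïve |-119.65 − 148.57| = 268.22° > 180°, so the shorter arc goes the other way round — across 180°.
Signed shortest Δλ = ((-119.65 − 148.57 + 180) mod 360) − 180 = 91.78°.
Going east by 91.78° from +148.57° passes through 180° before reaching -119.65°.

Yes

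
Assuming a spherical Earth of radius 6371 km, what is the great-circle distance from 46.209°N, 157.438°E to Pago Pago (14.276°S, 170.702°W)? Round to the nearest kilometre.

7444 km

Δλ = -170.702 − 157.438 = -328.140°; wrapped into (−180°, 180°]: 31.860°.
Δφ = -14.276 − 46.209 = -60.485°.
a = sin²(Δφ/2) + cos φ₁ · cos φ₂ · sin²(Δλ/2) = 0.304195.
c = 2·atan2(√a, √(1−a)) = 1.16842 rad → d = 6371·c ≈ 7443.98 km.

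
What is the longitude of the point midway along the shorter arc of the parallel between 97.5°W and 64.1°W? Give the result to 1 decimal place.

Signed shortest Δλ from -97.5° to -64.1° is +33.4°.
Midpoint longitude = -97.5° + (+33.4°)/2 = -97.5° + 16.7° = -80.8°.

80.8°W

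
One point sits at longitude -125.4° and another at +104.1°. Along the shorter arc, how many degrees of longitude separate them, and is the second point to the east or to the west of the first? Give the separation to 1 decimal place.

Raw difference: 104.1 − -125.4 = 229.5°.
Normalise into (−180°, 180°]: 229.5° − 360° = -130.5°.
Negative ⇒ the second point lies to the west; separation 130.5°.

130.5° west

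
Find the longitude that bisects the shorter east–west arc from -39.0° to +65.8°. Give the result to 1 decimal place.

Signed shortest Δλ from -39.0° to +65.8° is +104.8°.
Midpoint longitude = -39.0° + (+104.8°)/2 = -39.0° + 52.4° = +13.4°.

+13.4°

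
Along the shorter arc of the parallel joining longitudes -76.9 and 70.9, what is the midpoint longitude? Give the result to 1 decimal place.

Signed shortest Δλ from -76.9° to +70.9° is +147.8°.
Midpoint longitude = -76.9° + (+147.8°)/2 = -76.9° + 73.9° = -3.0°.

-3.0°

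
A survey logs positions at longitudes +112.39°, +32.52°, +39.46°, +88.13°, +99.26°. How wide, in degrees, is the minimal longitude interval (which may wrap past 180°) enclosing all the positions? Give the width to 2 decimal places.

79.87°

Sort the longitudes: +32.52°, +39.46°, +88.13°, +99.26°, +112.39°.
Eastward gaps between consecutive values (wrapping around): 6.94°, 48.67°, 11.13°, 13.13°, 280.13°.
Largest gap = 280.13° ⇒ minimal covering band is its complement: 360° − 280.13° = 79.87°.
Band runs from +32.52° eastward to +112.39°.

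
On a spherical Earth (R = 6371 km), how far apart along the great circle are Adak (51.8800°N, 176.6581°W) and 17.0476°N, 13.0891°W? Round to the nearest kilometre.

Δλ = -13.0891 − -176.6581 = 163.5690°.
Δφ = 17.0476 − 51.8800 = -34.8324°.
a = sin²(Δφ/2) + cos φ₁ · cos φ₂ · sin²(Δλ/2) = 0.667722.
c = 2·atan2(√a, √(1−a)) = 1.91287 rad → d = 6371·c ≈ 12186.92 km.

12187 km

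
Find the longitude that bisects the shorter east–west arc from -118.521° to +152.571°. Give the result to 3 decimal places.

-162.975°

Signed shortest Δλ from -118.521° to +152.571° is -88.908°.
Midpoint longitude = -118.521° + (-88.908°)/2 = -118.521° − 44.454° = -162.975°.
(The naïve average (-118.521 + +152.571)/2 = 17.025° is on the wrong side of the globe.)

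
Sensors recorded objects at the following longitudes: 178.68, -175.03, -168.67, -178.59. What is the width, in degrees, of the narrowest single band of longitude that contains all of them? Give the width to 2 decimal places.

Sort the longitudes: -178.59°, -175.03°, -168.67°, +178.68°.
Eastward gaps between consecutive values (wrapping around): 3.56°, 6.36°, 347.35°, 2.73°.
Largest gap = 347.35° ⇒ minimal covering band is its complement: 360° − 347.35° = 12.65°.
Band runs from +178.68° eastward to -168.67°, crossing the antimeridian.

12.65°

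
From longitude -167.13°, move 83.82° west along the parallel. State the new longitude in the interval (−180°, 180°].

Start at -167.13°; shift −83.82° → -250.95°.
-250.95° lies outside (−180°, 180°]; add 360° → +109.05°.

+109.05°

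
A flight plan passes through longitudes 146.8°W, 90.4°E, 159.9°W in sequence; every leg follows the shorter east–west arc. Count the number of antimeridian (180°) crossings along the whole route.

Leg 1: -146.8° → +90.4°, shortest Δλ = -122.8° (west) — crosses 180°.
Leg 2: +90.4° → -159.9°, shortest Δλ = 109.7° (east) — crosses 180°.
Total crossings: 2.

2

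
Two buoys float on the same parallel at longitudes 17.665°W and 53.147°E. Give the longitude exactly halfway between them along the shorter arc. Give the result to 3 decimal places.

Signed shortest Δλ from -17.665° to +53.147° is +70.812°.
Midpoint longitude = -17.665° + (+70.812°)/2 = -17.665° + 35.406° = +17.741°.

17.741°E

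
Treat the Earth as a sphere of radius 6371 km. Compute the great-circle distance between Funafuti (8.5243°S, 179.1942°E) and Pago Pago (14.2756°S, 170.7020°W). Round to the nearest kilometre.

1273 km

Δλ = -170.7020 − 179.1942 = -349.8962°; wrapped into (−180°, 180°]: 10.1038°.
Δφ = -14.2756 − -8.5243 = -5.7513°.
a = sin²(Δφ/2) + cos φ₁ · cos φ₂ · sin²(Δλ/2) = 0.009949.
c = 2·atan2(√a, √(1−a)) = 0.19982 rad → d = 6371·c ≈ 1273.04 km.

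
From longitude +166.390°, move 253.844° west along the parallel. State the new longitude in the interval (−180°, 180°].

-87.454°

Start at +166.390°; shift −253.844° → -87.454°.
-87.454° already lies in (−180°, 180°].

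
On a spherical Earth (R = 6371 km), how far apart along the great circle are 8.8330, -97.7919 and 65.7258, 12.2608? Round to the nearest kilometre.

Δλ = 12.2608 − -97.7919 = 110.0527°.
Δφ = 65.7258 − 8.8330 = 56.8928°.
a = sin²(Δφ/2) + cos φ₁ · cos φ₂ · sin²(Δλ/2) = 0.499655.
c = 2·atan2(√a, √(1−a)) = 1.57011 rad → d = 6371·c ≈ 10003.15 km.

10003 km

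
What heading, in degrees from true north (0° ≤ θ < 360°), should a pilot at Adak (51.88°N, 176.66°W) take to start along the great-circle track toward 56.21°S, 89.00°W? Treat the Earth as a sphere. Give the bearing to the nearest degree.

Δλ = -89.00 − -176.66 = 87.66°.
θ = atan2( sin Δλ · cos φ₂ , cos φ₁ · sin φ₂ − sin φ₁ · cos φ₂ · cos Δλ )
  = atan2(0.55569, -0.53090) = 133.693° → normalised to [0°, 360°): 133.693°.

134°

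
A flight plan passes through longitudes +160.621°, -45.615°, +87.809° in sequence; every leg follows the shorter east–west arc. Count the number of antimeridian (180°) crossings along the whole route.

1

Leg 1: +160.621° → -45.615°, shortest Δλ = 153.764° (east) — crosses 180°.
Leg 2: -45.615° → +87.809°, shortest Δλ = 133.424° (east) — does not cross 180°.
Total crossings: 1.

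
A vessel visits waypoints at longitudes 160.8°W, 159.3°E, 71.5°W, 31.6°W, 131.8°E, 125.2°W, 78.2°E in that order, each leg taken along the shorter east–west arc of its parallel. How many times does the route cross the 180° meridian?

4

Leg 1: -160.8° → +159.3°, shortest Δλ = -39.9° (west) — crosses 180°.
Leg 2: +159.3° → -71.5°, shortest Δλ = 129.2° (east) — crosses 180°.
Leg 3: -71.5° → -31.6°, shortest Δλ = 39.9° (east) — does not cross 180°.
Leg 4: -31.6° → +131.8°, shortest Δλ = 163.4° (east) — does not cross 180°.
Leg 5: +131.8° → -125.2°, shortest Δλ = 103.0° (east) — crosses 180°.
Leg 6: -125.2° → +78.2°, shortest Δλ = -156.6° (west) — crosses 180°.
Total crossings: 4.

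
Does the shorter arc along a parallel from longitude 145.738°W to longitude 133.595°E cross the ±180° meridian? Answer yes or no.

Naïve |133.595 − -145.738| = 279.333° > 180°, so the shorter arc goes the other way round — across 180°.
Signed shortest Δλ = ((133.595 − -145.738 + 180) mod 360) − 180 = -80.667°.
Going west by 80.667° from -145.738° passes through 180° before reaching +133.595°.

Yes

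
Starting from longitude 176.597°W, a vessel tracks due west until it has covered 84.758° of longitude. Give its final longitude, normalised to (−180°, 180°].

Start at -176.597°; shift −84.758° → -261.355°.
-261.355° lies outside (−180°, 180°]; add 360° → +98.645°.

98.645°E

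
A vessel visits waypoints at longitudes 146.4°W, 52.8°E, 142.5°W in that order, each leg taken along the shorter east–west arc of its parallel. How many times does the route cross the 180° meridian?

Leg 1: -146.4° → +52.8°, shortest Δλ = -160.8° (west) — crosses 180°.
Leg 2: +52.8° → -142.5°, shortest Δλ = 164.7° (east) — crosses 180°.
Total crossings: 2.

2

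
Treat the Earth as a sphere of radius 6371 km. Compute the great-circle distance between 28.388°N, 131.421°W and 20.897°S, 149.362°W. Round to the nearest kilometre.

Δλ = -149.362 − -131.421 = -17.941°.
Δφ = -20.897 − 28.388 = -49.285°.
a = sin²(Δφ/2) + cos φ₁ · cos φ₂ · sin²(Δλ/2) = 0.193834.
c = 2·atan2(√a, √(1−a)) = 0.91179 rad → d = 6371·c ≈ 5809.01 km.

5809 km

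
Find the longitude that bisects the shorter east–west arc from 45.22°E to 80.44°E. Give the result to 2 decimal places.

62.83°E

Signed shortest Δλ from +45.22° to +80.44° is +35.22°.
Midpoint longitude = +45.22° + (+35.22°)/2 = +45.22° + 17.61° = +62.83°.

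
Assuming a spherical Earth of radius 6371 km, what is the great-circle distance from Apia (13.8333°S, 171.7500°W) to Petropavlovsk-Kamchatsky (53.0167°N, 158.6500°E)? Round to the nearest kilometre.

Δλ = 158.6500 − -171.7500 = 330.4000°; wrapped into (−180°, 180°]: -29.6000°.
Δφ = 53.0167 − -13.8333 = 66.8500°.
a = sin²(Δφ/2) + cos φ₁ · cos φ₂ · sin²(Δλ/2) = 0.341546.
c = 2·atan2(√a, √(1−a)) = 1.24833 rad → d = 6371·c ≈ 7953.11 km.

7953 km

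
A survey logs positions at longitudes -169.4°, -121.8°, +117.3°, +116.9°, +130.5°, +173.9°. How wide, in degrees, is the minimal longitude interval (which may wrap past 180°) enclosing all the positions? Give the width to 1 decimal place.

121.3°

Sort the longitudes: -169.4°, -121.8°, +116.9°, +117.3°, +130.5°, +173.9°.
Eastward gaps between consecutive values (wrapping around): 47.6°, 238.7°, 0.4°, 13.2°, 43.4°, 16.7°.
Largest gap = 238.7° ⇒ minimal covering band is its complement: 360° − 238.7° = 121.3°.
Band runs from +116.9° eastward to -121.8°, crossing the antimeridian.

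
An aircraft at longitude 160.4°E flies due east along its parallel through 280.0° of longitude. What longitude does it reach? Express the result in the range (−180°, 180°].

80.4°E

Start at +160.4°; shift +280.0° → +440.4°.
+440.4° lies outside (−180°, 180°]; subtract 360° → +80.4°.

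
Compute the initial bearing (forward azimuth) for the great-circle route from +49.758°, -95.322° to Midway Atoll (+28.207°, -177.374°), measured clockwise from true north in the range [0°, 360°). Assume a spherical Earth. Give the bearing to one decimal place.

283.7°

Δλ = -177.374 − -95.322 = -82.052°.
θ = atan2( sin Δλ · cos φ₂ , cos φ₁ · sin φ₂ − sin φ₁ · cos φ₂ · cos Δλ )
  = atan2(-0.87278, 0.21233) = -76.327° → normalised to [0°, 360°): 283.673°.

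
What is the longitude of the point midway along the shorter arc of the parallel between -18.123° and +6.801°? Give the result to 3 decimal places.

-5.661°

Signed shortest Δλ from -18.123° to +6.801° is +24.924°.
Midpoint longitude = -18.123° + (+24.924°)/2 = -18.123° + 12.462° = -5.661°.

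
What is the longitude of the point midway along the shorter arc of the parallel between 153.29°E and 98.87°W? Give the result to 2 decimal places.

152.79°W

Signed shortest Δλ from +153.29° to -98.87° is +107.84°.
Midpoint longitude = +153.29° + (+107.84°)/2 = +153.29° + 53.92° = +207.21°.
Normalise into (−180°, 180°]: -152.79°.
(The naïve average (+153.29 + -98.87)/2 = 27.21° is on the wrong side of the globe.)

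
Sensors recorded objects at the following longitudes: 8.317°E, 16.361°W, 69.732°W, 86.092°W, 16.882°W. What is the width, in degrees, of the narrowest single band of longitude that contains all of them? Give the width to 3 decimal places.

94.409°

Sort the longitudes: -86.092°, -69.732°, -16.882°, -16.361°, +8.317°.
Eastward gaps between consecutive values (wrapping around): 16.360°, 52.850°, 0.521°, 24.678°, 265.591°.
Largest gap = 265.591° ⇒ minimal covering band is its complement: 360° − 265.591° = 94.409°.
Band runs from -86.092° eastward to +8.317°.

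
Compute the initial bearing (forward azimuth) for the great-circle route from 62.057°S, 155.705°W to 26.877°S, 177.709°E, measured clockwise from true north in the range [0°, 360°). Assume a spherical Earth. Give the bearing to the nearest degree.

321°

Δλ = 177.709 − -155.705 = 333.414°; wrapped into (−180°, 180°]: -26.586°.
θ = atan2( sin Δλ · cos φ₂ , cos φ₁ · sin φ₂ − sin φ₁ · cos φ₂ · cos Δλ )
  = atan2(-0.39920, 0.49283) = -39.008° → normalised to [0°, 360°): 320.992°.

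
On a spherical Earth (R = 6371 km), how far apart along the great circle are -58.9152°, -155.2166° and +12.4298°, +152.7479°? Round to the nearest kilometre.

Δλ = 152.7479 − -155.2166 = 307.9645°; wrapped into (−180°, 180°]: -52.0355°.
Δφ = 12.4298 − -58.9152 = 71.3450°.
a = sin²(Δφ/2) + cos φ₁ · cos φ₂ · sin²(Δλ/2) = 0.437081.
c = 2·atan2(√a, √(1−a)) = 1.44462 rad → d = 6371·c ≈ 9203.70 km.

9204 km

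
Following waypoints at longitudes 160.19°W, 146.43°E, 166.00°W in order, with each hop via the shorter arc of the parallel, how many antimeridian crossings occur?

2

Leg 1: -160.19° → +146.43°, shortest Δλ = -53.38° (west) — crosses 180°.
Leg 2: +146.43° → -166.00°, shortest Δλ = 47.57° (east) — crosses 180°.
Total crossings: 2.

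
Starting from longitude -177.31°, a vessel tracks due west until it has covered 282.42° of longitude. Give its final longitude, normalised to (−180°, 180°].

Start at -177.31°; shift −282.42° → -459.73°.
-459.73° lies outside (−180°, 180°]; add 360° → -99.73°.

-99.73°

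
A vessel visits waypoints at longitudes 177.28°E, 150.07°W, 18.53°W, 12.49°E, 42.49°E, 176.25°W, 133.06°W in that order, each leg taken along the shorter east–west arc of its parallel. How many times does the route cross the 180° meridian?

2

Leg 1: +177.28° → -150.07°, shortest Δλ = 32.65° (east) — crosses 180°.
Leg 2: -150.07° → -18.53°, shortest Δλ = 131.54° (east) — does not cross 180°.
Leg 3: -18.53° → +12.49°, shortest Δλ = 31.02° (east) — does not cross 180°.
Leg 4: +12.49° → +42.49°, shortest Δλ = 30.0° (east) — does not cross 180°.
Leg 5: +42.49° → -176.25°, shortest Δλ = 141.26° (east) — crosses 180°.
Leg 6: -176.25° → -133.06°, shortest Δλ = 43.19° (east) — does not cross 180°.
Total crossings: 2.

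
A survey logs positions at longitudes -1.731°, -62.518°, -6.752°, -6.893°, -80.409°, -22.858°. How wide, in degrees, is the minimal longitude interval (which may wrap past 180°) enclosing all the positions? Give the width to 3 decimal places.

Sort the longitudes: -80.409°, -62.518°, -22.858°, -6.893°, -6.752°, -1.731°.
Eastward gaps between consecutive values (wrapping around): 17.891°, 39.660°, 15.965°, 0.141°, 5.021°, 281.322°.
Largest gap = 281.322° ⇒ minimal covering band is its complement: 360° − 281.322° = 78.678°.
Band runs from -80.409° eastward to -1.731°.

78.678°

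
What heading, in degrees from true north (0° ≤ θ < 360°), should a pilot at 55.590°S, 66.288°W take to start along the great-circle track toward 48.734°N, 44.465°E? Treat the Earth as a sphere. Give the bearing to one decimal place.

Δλ = 44.465 − -66.288 = 110.753°.
θ = atan2( sin Δλ · cos φ₂ , cos φ₁ · sin φ₂ − sin φ₁ · cos φ₂ · cos Δλ )
  = atan2(0.61676, 0.23196) = 69.389° → normalised to [0°, 360°): 69.389°.

69.4°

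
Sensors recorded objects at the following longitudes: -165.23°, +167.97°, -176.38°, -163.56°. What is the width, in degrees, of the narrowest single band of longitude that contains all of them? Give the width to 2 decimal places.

Sort the longitudes: -176.38°, -165.23°, -163.56°, +167.97°.
Eastward gaps between consecutive values (wrapping around): 11.15°, 1.67°, 331.53°, 15.65°.
Largest gap = 331.53° ⇒ minimal covering band is its complement: 360° − 331.53° = 28.47°.
Band runs from +167.97° eastward to -163.56°, crossing the antimeridian.

28.47°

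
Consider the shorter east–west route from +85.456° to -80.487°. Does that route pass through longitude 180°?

Signed shortest Δλ = ((-80.487 − 85.456 + 180) mod 360) − 180 = -165.943°.
Going west by 165.943° from +85.456° reaches -80.487° without touching 180°.

No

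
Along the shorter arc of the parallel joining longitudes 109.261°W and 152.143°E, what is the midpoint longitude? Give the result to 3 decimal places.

Signed shortest Δλ from -109.261° to +152.143° is -98.596°.
Midpoint longitude = -109.261° + (-98.596°)/2 = -109.261° − 49.298° = -158.559°.
(The naïve average (-109.261 + +152.143)/2 = 21.441° is on the wrong side of the globe.)

158.559°W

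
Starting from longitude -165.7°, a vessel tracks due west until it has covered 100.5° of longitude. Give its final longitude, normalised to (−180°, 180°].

+93.8°

Start at -165.7°; shift −100.5° → -266.2°.
-266.2° lies outside (−180°, 180°]; add 360° → +93.8°.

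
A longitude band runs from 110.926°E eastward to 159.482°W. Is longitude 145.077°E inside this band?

Band width going east from +110.926° to -159.482°: ((-159.482 − 110.926) mod 360) = 89.592°.
Offset of +145.077° east of the west edge: ((145.077 − 110.926) mod 360) = 34.151°.
34.151° ≤ 89.592° ⇒ inside.

Yes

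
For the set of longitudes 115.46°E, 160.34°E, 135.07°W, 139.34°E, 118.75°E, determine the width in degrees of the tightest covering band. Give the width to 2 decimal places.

Sort the longitudes: -135.07°, +115.46°, +118.75°, +139.34°, +160.34°.
Eastward gaps between consecutive values (wrapping around): 250.53°, 3.29°, 20.59°, 21.00°, 64.59°.
Largest gap = 250.53° ⇒ minimal covering band is its complement: 360° − 250.53° = 109.47°.
Band runs from +115.46° eastward to -135.07°, crossing the antimeridian.

109.47°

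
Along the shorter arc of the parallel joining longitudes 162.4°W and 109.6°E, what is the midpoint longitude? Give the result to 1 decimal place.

Signed shortest Δλ from -162.4° to +109.6° is -88.0°.
Midpoint longitude = -162.4° + (-88.0°)/2 = -162.4° − 44.0° = -206.4°.
Normalise into (−180°, 180°]: +153.6°.
(The naïve average (-162.4 + +109.6)/2 = -26.4° is on the wrong side of the globe.)

153.6°E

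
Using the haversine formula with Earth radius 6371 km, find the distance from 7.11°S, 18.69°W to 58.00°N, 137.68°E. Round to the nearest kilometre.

14002 km

Δλ = 137.68 − -18.69 = 156.37°.
Δφ = 58.00 − -7.11 = 65.11°.
a = sin²(Δφ/2) + cos φ₁ · cos φ₂ · sin²(Δλ/2) = 0.793360.
c = 2·atan2(√a, √(1−a)) = 2.19780 rad → d = 6371·c ≈ 14002.18 km.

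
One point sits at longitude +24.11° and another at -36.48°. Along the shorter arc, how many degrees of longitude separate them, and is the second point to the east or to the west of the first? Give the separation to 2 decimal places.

60.59° west

Raw difference: -36.48 − 24.11 = -60.59°.
Normalise into (−180°, 180°]: -60.59° stays -60.59°.
Negative ⇒ the second point lies to the west; separation 60.59°.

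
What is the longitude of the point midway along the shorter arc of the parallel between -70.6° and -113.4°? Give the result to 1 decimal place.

-92.0°

Signed shortest Δλ from -70.6° to -113.4° is -42.8°.
Midpoint longitude = -70.6° + (-42.8°)/2 = -70.6° − 21.4° = -92.0°.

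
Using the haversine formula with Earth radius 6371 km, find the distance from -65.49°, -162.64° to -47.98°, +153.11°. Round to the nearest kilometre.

3221 km

Δλ = 153.11 − -162.64 = 315.75°; wrapped into (−180°, 180°]: -44.25°.
Δφ = -47.98 − -65.49 = 17.51°.
a = sin²(Δφ/2) + cos φ₁ · cos φ₂ · sin²(Δλ/2) = 0.062559.
c = 2·atan2(√a, √(1−a)) = 0.50560 rad → d = 6371·c ≈ 3221.20 km.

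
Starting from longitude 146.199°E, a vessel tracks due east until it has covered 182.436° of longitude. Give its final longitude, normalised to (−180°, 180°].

Start at +146.199°; shift +182.436° → +328.635°.
+328.635° lies outside (−180°, 180°]; subtract 360° → -31.365°.

31.365°W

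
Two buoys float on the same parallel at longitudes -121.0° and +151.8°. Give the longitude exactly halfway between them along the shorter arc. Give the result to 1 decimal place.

Signed shortest Δλ from -121.0° to +151.8° is -87.2°.
Midpoint longitude = -121.0° + (-87.2°)/2 = -121.0° − 43.6° = -164.6°.
(The naïve average (-121.0 + +151.8)/2 = 15.4° is on the wrong side of the globe.)

-164.6°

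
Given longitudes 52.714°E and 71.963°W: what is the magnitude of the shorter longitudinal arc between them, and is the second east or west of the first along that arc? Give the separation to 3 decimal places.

Raw difference: -71.963 − 52.714 = -124.677°.
Normalise into (−180°, 180°]: -124.677° stays -124.677°.
Negative ⇒ the second point lies to the west; separation 124.677°.

124.677° west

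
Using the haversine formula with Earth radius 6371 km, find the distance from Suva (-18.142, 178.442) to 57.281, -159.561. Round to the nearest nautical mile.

Δλ = -159.561 − 178.442 = -338.003°; wrapped into (−180°, 180°]: 21.997°.
Δφ = 57.281 − -18.142 = 75.423°.
a = sin²(Δφ/2) + cos φ₁ · cos φ₂ · sin²(Δλ/2) = 0.392855.
c = 2·atan2(√a, √(1−a)) = 1.35483 rad → d = 6371·c ≈ 8631.64 km ≈ 4660.71 nmi.

4661 nmi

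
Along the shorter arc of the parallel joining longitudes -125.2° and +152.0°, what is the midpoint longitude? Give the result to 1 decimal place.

-166.6°

Signed shortest Δλ from -125.2° to +152.0° is -82.8°.
Midpoint longitude = -125.2° + (-82.8°)/2 = -125.2° − 41.4° = -166.6°.
(The naïve average (-125.2 + +152.0)/2 = 13.4° is on the wrong side of the globe.)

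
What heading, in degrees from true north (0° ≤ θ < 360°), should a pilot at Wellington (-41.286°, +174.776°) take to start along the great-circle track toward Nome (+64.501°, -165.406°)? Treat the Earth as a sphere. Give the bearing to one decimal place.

8.8°

Δλ = -165.406 − 174.776 = -340.182°; wrapped into (−180°, 180°]: 19.818°.
θ = atan2( sin Δλ · cos φ₂ , cos φ₁ · sin φ₂ − sin φ₁ · cos φ₂ · cos Δλ )
  = atan2(0.14595, 0.94546) = 8.776° → normalised to [0°, 360°): 8.776°.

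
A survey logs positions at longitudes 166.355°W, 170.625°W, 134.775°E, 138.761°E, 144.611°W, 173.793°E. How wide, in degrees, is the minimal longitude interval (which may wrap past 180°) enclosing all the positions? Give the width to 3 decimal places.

80.614°

Sort the longitudes: -170.625°, -166.355°, -144.611°, +134.775°, +138.761°, +173.793°.
Eastward gaps between consecutive values (wrapping around): 4.270°, 21.744°, 279.386°, 3.986°, 35.032°, 15.582°.
Largest gap = 279.386° ⇒ minimal covering band is its complement: 360° − 279.386° = 80.614°.
Band runs from +134.775° eastward to -144.611°, crossing the antimeridian.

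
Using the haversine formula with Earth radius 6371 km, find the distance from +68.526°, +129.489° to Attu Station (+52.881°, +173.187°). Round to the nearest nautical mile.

Δλ = 173.187 − 129.489 = 43.698°.
Δφ = 52.881 − 68.526 = -15.645°.
a = sin²(Δφ/2) + cos φ₁ · cos φ₂ · sin²(Δλ/2) = 0.049123.
c = 2·atan2(√a, √(1−a)) = 0.44698 rad → d = 6371·c ≈ 2847.74 km ≈ 1537.66 nmi.

1538 nmi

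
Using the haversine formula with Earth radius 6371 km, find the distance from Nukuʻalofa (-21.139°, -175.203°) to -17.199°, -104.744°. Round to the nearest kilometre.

7353 km

Δλ = -104.744 − -175.203 = 70.459°.
Δφ = -17.199 − -21.139 = 3.940°.
a = sin²(Δφ/2) + cos φ₁ · cos φ₂ · sin²(Δλ/2) = 0.297671.
c = 2·atan2(√a, √(1−a)) = 1.15419 rad → d = 6371·c ≈ 7353.35 km.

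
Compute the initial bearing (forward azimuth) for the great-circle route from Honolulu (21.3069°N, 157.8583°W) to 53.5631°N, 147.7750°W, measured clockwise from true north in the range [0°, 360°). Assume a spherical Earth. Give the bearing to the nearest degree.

11°

Δλ = -147.7750 − -157.8583 = 10.0833°.
θ = atan2( sin Δλ · cos φ₂ , cos φ₁ · sin φ₂ − sin φ₁ · cos φ₂ · cos Δλ )
  = atan2(0.10399, 0.53704) = 10.959° → normalised to [0°, 360°): 10.959°.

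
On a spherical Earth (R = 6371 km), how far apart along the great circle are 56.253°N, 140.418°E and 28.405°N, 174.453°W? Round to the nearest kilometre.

4697 km

Δλ = -174.453 − 140.418 = -314.871°; wrapped into (−180°, 180°]: 45.129°.
Δφ = 28.405 − 56.253 = -27.848°.
a = sin²(Δφ/2) + cos φ₁ · cos φ₂ · sin²(Δλ/2) = 0.129855.
c = 2·atan2(√a, √(1−a)) = 0.73729 rad → d = 6371·c ≈ 4697.30 km.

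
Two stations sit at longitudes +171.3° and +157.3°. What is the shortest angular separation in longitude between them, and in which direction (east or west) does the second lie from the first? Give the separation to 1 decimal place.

Raw difference: 157.3 − 171.3 = -14.0°.
Normalise into (−180°, 180°]: -14.0° stays -14.0°.
Negative ⇒ the second point lies to the west; separation 14.0°.

14.0° west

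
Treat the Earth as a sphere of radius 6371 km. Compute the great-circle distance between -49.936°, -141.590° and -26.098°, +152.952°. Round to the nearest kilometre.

Δλ = 152.952 − -141.590 = 294.542°; wrapped into (−180°, 180°]: -65.458°.
Δφ = -26.098 − -49.936 = 23.838°.
a = sin²(Δφ/2) + cos φ₁ · cos φ₂ · sin²(Δλ/2) = 0.211621.
c = 2·atan2(√a, √(1−a)) = 0.95604 rad → d = 6371·c ≈ 6090.94 km.

6091 km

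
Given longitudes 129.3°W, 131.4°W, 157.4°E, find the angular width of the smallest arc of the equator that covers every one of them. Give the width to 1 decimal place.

Sort the longitudes: -131.4°, -129.3°, +157.4°.
Eastward gaps between consecutive values (wrapping around): 2.1°, 286.7°, 71.2°.
Largest gap = 286.7° ⇒ minimal covering band is its complement: 360° − 286.7° = 73.3°.
Band runs from +157.4° eastward to -129.3°, crossing the antimeridian.

73.3°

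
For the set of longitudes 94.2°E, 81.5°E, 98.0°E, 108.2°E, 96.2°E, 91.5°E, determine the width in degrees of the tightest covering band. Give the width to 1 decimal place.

Sort the longitudes: +81.5°, +91.5°, +94.2°, +96.2°, +98.0°, +108.2°.
Eastward gaps between consecutive values (wrapping around): 10.0°, 2.7°, 2.0°, 1.8°, 10.2°, 333.3°.
Largest gap = 333.3° ⇒ minimal covering band is its complement: 360° − 333.3° = 26.7°.
Band runs from +81.5° eastward to +108.2°.

26.7°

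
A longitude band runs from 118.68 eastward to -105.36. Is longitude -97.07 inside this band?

No

Band width going east from +118.68° to -105.36°: ((-105.36 − 118.68) mod 360) = 135.96°.
Offset of -97.07° east of the west edge: ((-97.07 − 118.68) mod 360) = 144.25°.
144.25° > 135.96° ⇒ outside.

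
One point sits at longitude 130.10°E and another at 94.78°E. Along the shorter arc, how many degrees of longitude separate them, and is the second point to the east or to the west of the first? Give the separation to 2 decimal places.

Raw difference: 94.78 − 130.10 = -35.32°.
Normalise into (−180°, 180°]: -35.32° stays -35.32°.
Negative ⇒ the second point lies to the west; separation 35.32°.

35.32° west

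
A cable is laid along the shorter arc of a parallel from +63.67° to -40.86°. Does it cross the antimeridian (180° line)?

No

Signed shortest Δλ = ((-40.86 − 63.67 + 180) mod 360) − 180 = -104.53°.
Going west by 104.53° from +63.67° reaches -40.86° without touching 180°.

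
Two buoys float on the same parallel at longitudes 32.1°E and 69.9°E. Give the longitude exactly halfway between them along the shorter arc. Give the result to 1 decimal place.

Signed shortest Δλ from +32.1° to +69.9° is +37.8°.
Midpoint longitude = +32.1° + (+37.8°)/2 = +32.1° + 18.9° = +51.0°.

51.0°E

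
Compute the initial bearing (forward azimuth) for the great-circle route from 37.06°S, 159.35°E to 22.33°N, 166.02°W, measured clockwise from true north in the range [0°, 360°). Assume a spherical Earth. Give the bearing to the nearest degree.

35°

Δλ = -166.02 − 159.35 = -325.37°; wrapped into (−180°, 180°]: 34.63°.
θ = atan2( sin Δλ · cos φ₂ , cos φ₁ · sin φ₂ − sin φ₁ · cos φ₂ · cos Δλ )
  = atan2(0.52566, 0.76189) = 34.603° → normalised to [0°, 360°): 34.603°.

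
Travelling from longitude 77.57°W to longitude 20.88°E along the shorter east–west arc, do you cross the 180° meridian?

No

Signed shortest Δλ = ((20.88 − -77.57 + 180) mod 360) − 180 = 98.45°.
Going east by 98.45° from -77.57° reaches +20.88° without touching 180°.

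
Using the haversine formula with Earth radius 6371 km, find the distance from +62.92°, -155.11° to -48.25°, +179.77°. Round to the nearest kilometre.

12559 km

Δλ = 179.77 − -155.11 = 334.88°; wrapped into (−180°, 180°]: -25.12°.
Δφ = -48.25 − 62.92 = -111.17°.
a = sin²(Δφ/2) + cos φ₁ · cos φ₂ · sin²(Δλ/2) = 0.694903.
c = 2·atan2(√a, √(1−a)) = 1.97122 rad → d = 6371·c ≈ 12558.63 km.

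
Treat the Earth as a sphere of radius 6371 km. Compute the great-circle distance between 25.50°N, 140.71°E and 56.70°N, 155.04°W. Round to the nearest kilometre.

6104 km

Δλ = -155.04 − 140.71 = -295.75°; wrapped into (−180°, 180°]: 64.25°.
Δφ = 56.70 − 25.50 = 31.20°.
a = sin²(Δφ/2) + cos φ₁ · cos φ₂ · sin²(Δλ/2) = 0.212445.
c = 2·atan2(√a, √(1−a)) = 0.95806 rad → d = 6371·c ≈ 6103.79 km.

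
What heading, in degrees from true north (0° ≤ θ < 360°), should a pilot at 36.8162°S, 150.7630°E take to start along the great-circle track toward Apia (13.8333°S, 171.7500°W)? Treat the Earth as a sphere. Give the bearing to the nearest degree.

65°

Δλ = -171.7500 − 150.7630 = -322.5130°; wrapped into (−180°, 180°]: 37.4870°.
θ = atan2( sin Δλ · cos φ₂ , cos φ₁ · sin φ₂ − sin φ₁ · cos φ₂ · cos Δλ )
  = atan2(0.59093, 0.27030) = 65.420° → normalised to [0°, 360°): 65.420°.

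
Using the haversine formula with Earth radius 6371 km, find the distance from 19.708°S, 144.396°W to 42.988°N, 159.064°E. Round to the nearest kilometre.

Δλ = 159.064 − -144.396 = 303.460°; wrapped into (−180°, 180°]: -56.540°.
Δφ = 42.988 − -19.708 = 62.696°.
a = sin²(Δφ/2) + cos φ₁ · cos φ₂ · sin²(Δλ/2) = 0.425124.
c = 2·atan2(√a, √(1−a)) = 1.42048 rad → d = 6371·c ≈ 9049.87 km.

9050 km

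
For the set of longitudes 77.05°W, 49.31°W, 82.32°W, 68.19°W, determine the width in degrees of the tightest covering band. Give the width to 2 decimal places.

Sort the longitudes: -82.32°, -77.05°, -68.19°, -49.31°.
Eastward gaps between consecutive values (wrapping around): 5.27°, 8.86°, 18.88°, 326.99°.
Largest gap = 326.99° ⇒ minimal covering band is its complement: 360° − 326.99° = 33.01°.
Band runs from -82.32° eastward to -49.31°.

33.01°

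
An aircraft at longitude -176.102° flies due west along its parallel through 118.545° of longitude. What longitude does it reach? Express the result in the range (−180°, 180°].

Start at -176.102°; shift −118.545° → -294.647°.
-294.647° lies outside (−180°, 180°]; add 360° → +65.353°.

+65.353°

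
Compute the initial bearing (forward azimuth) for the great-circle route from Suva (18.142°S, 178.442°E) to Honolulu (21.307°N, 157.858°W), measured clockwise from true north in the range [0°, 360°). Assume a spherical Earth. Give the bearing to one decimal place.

Δλ = -157.858 − 178.442 = -336.300°; wrapped into (−180°, 180°]: 23.700°.
θ = atan2( sin Δλ · cos φ₂ , cos φ₁ · sin φ₂ − sin φ₁ · cos φ₂ · cos Δλ )
  = atan2(0.37447, 0.61093) = 31.507° → normalised to [0°, 360°): 31.507°.

31.5°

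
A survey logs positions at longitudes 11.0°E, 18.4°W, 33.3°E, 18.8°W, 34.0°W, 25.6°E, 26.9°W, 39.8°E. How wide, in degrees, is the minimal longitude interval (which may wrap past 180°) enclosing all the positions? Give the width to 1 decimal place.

Sort the longitudes: -34.0°, -26.9°, -18.8°, -18.4°, +11.0°, +25.6°, +33.3°, +39.8°.
Eastward gaps between consecutive values (wrapping around): 7.1°, 8.1°, 0.4°, 29.4°, 14.6°, 7.7°, 6.5°, 286.2°.
Largest gap = 286.2° ⇒ minimal covering band is its complement: 360° − 286.2° = 73.8°.
Band runs from -34.0° eastward to +39.8°.

73.8°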